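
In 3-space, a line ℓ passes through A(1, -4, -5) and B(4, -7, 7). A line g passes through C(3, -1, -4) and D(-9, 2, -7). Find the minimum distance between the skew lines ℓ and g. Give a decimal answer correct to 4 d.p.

3.4641

A direction vector for ℓ is B − A = (3, -3, 12).
A direction vector for g is D − C = (-12, 3, -3).
Common perpendicular direction n = (3, -3, 12) × (-12, 3, -3) = (-27, -135, -27).
With w = (3, -1, -4) − (1, -4, -5) = (2, 3, 1), w · n = -486.
Distance = |w · n| / |n| = |-486| / √19683 ≈ 3.4641.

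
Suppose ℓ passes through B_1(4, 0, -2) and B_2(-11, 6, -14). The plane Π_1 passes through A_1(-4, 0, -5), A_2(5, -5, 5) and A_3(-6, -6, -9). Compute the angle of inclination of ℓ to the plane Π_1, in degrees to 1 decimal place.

A direction vector for ℓ is B_2 − B_1 = (-15, 6, -12).
A_1A_2 = (9, -5, 10), A_1A_3 = (-2, -6, -4); a normal to Π_1 is A_1A_2 × A_1A_3 = (80, 16, -64).
Using A_1: Π_1 has equation 80x + 16y - 64z = 0.
sin θ = |n·v| / (|n||v|) = |-336| / (√10752 · √405) = 0.16102.
θ ≈ 9.3°.

9.3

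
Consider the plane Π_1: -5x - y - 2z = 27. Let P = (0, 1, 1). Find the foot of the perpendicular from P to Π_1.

(-5, 0, -1)

Foot = P − λn with λ = (n·P − d)/|n|² = (-3 − 27)/30 = -1.
Foot = (0, 1, 1) − (-1)·(-5, -1, -2) = (-5, 0, -1).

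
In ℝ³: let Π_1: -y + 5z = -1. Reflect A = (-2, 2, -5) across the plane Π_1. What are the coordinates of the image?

λ = (n·A − d)/|n|² = (-27 − (-1))/26 = -1.
Reflection = A − 2λn = (-2, 2, -5) − (-2)·(0, -1, 5) = (-2, 0, 5).

(-2, 0, 5)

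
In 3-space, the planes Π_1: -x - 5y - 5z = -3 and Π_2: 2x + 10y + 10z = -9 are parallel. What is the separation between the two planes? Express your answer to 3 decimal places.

Rescale Π_2 by 1/(-2): -x - 5y - 5z = 9/2. Then distance = |-3 − (9/2)| / √51 ≈ 1.050.

1.050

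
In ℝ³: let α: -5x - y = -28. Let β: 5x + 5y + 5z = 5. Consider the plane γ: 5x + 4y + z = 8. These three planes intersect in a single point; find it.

Solving the 3×3 linear system -5x - y = -28, 5x + 5y + 5z = 5, 5x + 4y + z = 8 (e.g. by elimination or Cramer's rule, determinant = 55) gives (7, -7, 1).

(7, -7, 1)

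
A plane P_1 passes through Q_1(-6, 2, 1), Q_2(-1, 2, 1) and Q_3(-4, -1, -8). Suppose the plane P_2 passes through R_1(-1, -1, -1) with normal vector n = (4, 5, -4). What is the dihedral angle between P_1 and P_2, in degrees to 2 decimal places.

37.27

Q_1Q_2 = (5, 0, 0), Q_1Q_3 = (2, -3, -9); a normal to P_1 is Q_1Q_2 × Q_1Q_3 = (0, 45, -15).
Using Q_1: P_1 has equation 45y - 15z = 75.
P_2: n·r = n·R_1 gives 4x + 5y - 4z = -5.
cos θ = |n₁·n₂| / (|n₁||n₂|) = |285| / (√2250 · √57).
θ = arccos(0.79582) ≈ 37.27°.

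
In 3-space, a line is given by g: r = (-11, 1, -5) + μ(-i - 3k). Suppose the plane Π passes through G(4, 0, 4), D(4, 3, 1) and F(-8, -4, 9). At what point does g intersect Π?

GD = (0, 3, -3), GF = (-12, -4, 5); a normal to Π is GD × GF = (3, 36, 36).
Using G: Π has equation 3x + 36y + 36z = 156.
Substitute r = (-11, 1, -5) + t(-1, 0, -3) into the plane: -177 + (-111)t = 156, so t = -3.
Intersection: (-11, 1, -5) + (-3)·(-1, 0, -3) = (-8, 1, 4).

(-8, 1, 4)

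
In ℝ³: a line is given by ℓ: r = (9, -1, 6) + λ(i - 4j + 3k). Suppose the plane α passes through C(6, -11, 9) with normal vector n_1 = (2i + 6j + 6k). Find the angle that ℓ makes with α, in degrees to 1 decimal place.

5.2

α: n_1·r = n_1·C gives 2x + 6y + 6z = 0.
sin θ = |n·v| / (|n||v|) = |-4| / (√76 · √26) = 0.08998.
θ ≈ 5.2°.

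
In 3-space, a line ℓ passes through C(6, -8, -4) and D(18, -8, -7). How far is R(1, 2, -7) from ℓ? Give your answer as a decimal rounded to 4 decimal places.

10.8167

A direction vector for ℓ is D − C = (12, 0, -3).
Taking (6, -8, -4) on ℓ with direction v = (12, 0, -3): w = R − (6, -8, -4) = (-5, 10, -3), and w × v = (-30, -51, -120).
Distance = |w × v| / |v| = √17901 / √153 ≈ 10.8167.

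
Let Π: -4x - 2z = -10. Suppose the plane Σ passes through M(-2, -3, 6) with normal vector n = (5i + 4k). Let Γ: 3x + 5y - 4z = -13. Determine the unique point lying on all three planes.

(2, -3, 1)

Σ: n·r = n·M gives 5x + 4z = 14.
Solving the 3×3 linear system -4x - 2z = -10, 5x + 4z = 14, 3x + 5y - 4z = -13 (e.g. by elimination or Cramer's rule, determinant = 30) gives (2, -3, 1).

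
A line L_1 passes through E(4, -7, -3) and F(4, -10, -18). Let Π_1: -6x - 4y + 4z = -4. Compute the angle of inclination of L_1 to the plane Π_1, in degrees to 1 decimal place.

A direction vector for L_1 is F − E = (0, -3, -15).
sin θ = |n·v| / (|n||v|) = |-48| / (√68 · √234) = 0.38052.
θ ≈ 22.4°.

22.4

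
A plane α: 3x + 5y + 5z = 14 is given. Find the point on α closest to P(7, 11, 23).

(-2, -4, 8)

Foot = P − λn with λ = (n·P − d)/|n|² = (191 − 14)/59 = 3.
Foot = (7, 11, 23) − 3·(3, 5, 5) = (-2, -4, 8).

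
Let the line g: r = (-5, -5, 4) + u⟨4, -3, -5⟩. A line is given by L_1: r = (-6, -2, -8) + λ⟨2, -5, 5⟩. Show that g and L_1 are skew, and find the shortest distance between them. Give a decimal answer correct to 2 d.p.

2.27

Common perpendicular direction n = (4, -3, -5) × (2, -5, 5) = (-40, -30, -14).
With w = (-6, -2, -8) − (-5, -5, 4) = (-1, 3, -12), w · n = 118.
Since n ≠ 0 the lines are not parallel, and w · n = 118 ≠ 0 so they do not intersect; hence they are skew.
Distance = |w · n| / |n| = |118| / √2696 ≈ 2.27.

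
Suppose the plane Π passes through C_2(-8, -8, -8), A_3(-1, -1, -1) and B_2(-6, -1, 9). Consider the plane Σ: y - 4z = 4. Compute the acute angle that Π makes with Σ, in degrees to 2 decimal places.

C_2A_3 = (7, 7, 7), C_2B_2 = (2, 7, 17); a normal to Π is C_2A_3 × C_2B_2 = (70, -105, 35).
Using C_2: Π has equation 70x - 105y + 35z = 0.
cos θ = |n₁·n₂| / (|n₁||n₂|) = |-245| / (√17150 · √17).
θ = arccos(0.45374) ≈ 63.02°.

63.02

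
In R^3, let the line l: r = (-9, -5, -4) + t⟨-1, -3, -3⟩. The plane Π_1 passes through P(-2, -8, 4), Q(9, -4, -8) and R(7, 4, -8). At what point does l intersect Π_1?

PQ = (11, 4, -12), PR = (9, 12, -12); a normal to Π_1 is PQ × PR = (96, 24, 96).
Using P: Π_1 has equation 96x + 24y + 96z = 0.
Substitute r = (-9, -5, -4) + t(-1, -3, -3) into the plane: -1368 + (-456)t = 0, so t = -3.
Intersection: (-9, -5, -4) + (-3)·(-1, -3, -3) = (-6, 4, 5).

(-6, 4, 5)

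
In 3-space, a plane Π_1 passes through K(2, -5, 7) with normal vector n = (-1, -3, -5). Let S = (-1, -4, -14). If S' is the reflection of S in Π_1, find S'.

Π_1: n·r = n·K gives -x - 3y - 5z = -22.
λ = (n·S − d)/|n|² = (83 − (-22))/35 = 3.
Reflection = S − 2λn = (-1, -4, -14) − 6·(-1, -3, -5) = (5, 14, 16).

(5, 14, 16)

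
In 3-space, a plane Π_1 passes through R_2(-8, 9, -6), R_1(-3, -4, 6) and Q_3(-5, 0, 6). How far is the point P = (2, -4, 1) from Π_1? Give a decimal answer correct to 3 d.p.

R_2R_1 = (5, -13, 12), R_2Q_3 = (3, -9, 12); a normal to Π_1 is R_2R_1 × R_2Q_3 = (-48, -24, -6).
Using R_2: Π_1 has equation -48x - 24y - 6z = 204.
n·P − d = (-48)·(2) + (-24)·(-4) + (-6)·(1) − 204 = -210; |n| = √2916.
Distance = |-210| / √2916 = 210/√2916 ≈ 3.889.

3.889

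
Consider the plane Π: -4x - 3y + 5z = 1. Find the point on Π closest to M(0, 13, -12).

(-8, 7, -2)

Foot = M − λn with λ = (n·M − d)/|n|² = (-99 − 1)/50 = -2.
Foot = (0, 13, -12) − (-2)·(-4, -3, 5) = (-8, 7, -2).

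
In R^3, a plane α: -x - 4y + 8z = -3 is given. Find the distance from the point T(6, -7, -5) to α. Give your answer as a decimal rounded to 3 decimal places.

1.667

n·T − d = (-1)·(6) + (-4)·(-7) + (8)·(-5) − (-3) = -15; |n| = √81.
Distance = |-15| / √81 = 15/√81 ≈ 1.667.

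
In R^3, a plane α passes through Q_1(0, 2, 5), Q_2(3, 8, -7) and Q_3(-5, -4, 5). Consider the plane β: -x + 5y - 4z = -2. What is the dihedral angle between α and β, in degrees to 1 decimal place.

58.1

Q_1Q_2 = (3, 6, -12), Q_1Q_3 = (-5, -6, 0); a normal to α is Q_1Q_2 × Q_1Q_3 = (-72, 60, 12).
Using Q_1: α has equation -72x + 60y + 12z = 180.
cos θ = |n₁·n₂| / (|n₁||n₂|) = |324| / (√8928 · √42).
θ = arccos(0.52911) ≈ 58.1°.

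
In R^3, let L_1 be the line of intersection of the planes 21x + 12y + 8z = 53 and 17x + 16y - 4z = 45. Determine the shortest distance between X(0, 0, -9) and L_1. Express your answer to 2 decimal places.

8.89

Direction of L_1: (21, 12, 8) × (17, 16, -4) = (-176, 220, 132).
A point on L_1: solving the two plane equations with x = -3 gives (-3, 7, 4).
Taking (-3, 7, 4) on L_1 with direction v = (-176, 220, 132): w = X − (-3, 7, 4) = (3, -7, -13), and w × v = (1936, 1892, -572).
Distance = |w × v| / |v| = √7654944 / √96800 ≈ 8.89.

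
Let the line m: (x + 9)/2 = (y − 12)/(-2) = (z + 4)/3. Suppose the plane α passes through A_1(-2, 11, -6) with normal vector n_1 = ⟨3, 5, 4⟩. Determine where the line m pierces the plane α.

(-7, 10, -1)

m has direction (2, -2, 3) through (-9, 12, -4).
α: n_1·r = n_1·A_1 gives 3x + 5y + 4z = 25.
Substitute r = (-9, 12, -4) + t(2, -2, 3) into the plane: 17 + 8t = 25, so t = 1.
Intersection: (-9, 12, -4) + 1·(2, -2, 3) = (-7, 10, -1).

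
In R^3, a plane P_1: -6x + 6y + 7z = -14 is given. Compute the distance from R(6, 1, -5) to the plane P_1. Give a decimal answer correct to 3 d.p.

4.636

n·R − d = (-6)·(6) + (6)·(1) + (7)·(-5) − (-14) = -51; |n| = √121.
Distance = |-51| / √121 = 51/√121 ≈ 4.636.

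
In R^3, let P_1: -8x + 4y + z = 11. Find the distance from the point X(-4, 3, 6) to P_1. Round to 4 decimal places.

n·X − d = (-8)·(-4) + (4)·(3) + (1)·(6) − 11 = 39; |n| = √81.
Distance = |39| / √81 = 39/√81 ≈ 4.3333.

4.3333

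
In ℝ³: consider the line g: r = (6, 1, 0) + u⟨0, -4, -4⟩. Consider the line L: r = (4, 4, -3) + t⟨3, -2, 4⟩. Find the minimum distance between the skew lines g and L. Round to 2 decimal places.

0.82

Common perpendicular direction n = (0, -4, -4) × (3, -2, 4) = (-24, -12, 12).
With w = (4, 4, -3) − (6, 1, 0) = (-2, 3, -3), w · n = -24.
Distance = |w · n| / |n| = |-24| / √864 ≈ 0.82.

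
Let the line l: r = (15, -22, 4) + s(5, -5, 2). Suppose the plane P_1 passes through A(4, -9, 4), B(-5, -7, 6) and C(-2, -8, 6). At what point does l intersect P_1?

AB = (-9, 2, 2), AC = (-6, 1, 2); a normal to P_1 is AB × AC = (2, 6, 3).
Using A: P_1 has equation 2x + 6y + 3z = -34.
Substitute r = (15, -22, 4) + t(5, -5, 2) into the plane: -90 + (-14)t = -34, so t = -4.
Intersection: (15, -22, 4) + (-4)·(5, -5, 2) = (-5, -2, -4).

(-5, -2, -4)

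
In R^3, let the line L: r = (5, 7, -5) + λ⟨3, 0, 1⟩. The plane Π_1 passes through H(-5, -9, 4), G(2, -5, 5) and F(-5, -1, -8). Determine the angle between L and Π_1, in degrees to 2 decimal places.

HG = (7, 4, 1), HF = (0, 8, -12); a normal to Π_1 is HG × HF = (-56, 84, 56).
Using H: Π_1 has equation -56x + 84y + 56z = -252.
sin θ = |n·v| / (|n||v|) = |-112| / (√13328 · √10) = 0.30679.
θ ≈ 17.87°.

17.87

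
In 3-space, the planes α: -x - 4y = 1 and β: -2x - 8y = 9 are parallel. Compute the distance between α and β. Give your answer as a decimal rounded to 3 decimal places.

Rescale β by 1/2: -x - 4y = 9/2. Then distance = |1 − (9/2)| / √17 ≈ 0.849.

0.849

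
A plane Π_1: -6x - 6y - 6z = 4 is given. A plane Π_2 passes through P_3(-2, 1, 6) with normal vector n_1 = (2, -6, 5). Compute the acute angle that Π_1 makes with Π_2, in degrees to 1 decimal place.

85.9

Π_2: n_1·r = n_1·P_3 gives 2x - 6y + 5z = 20.
cos θ = |n₁·n₂| / (|n₁||n₂|) = |-6| / (√108 · √65).
θ = arccos(0.07161) ≈ 85.9°.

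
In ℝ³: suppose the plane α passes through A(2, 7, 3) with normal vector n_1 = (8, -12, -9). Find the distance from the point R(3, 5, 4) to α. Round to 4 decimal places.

1.3529

α: n_1·r = n_1·A gives 8x - 12y - 9z = -95.
n·R − d = (8)·(3) + (-12)·(5) + (-9)·(4) − (-95) = 23; |n| = √289.
Distance = |23| / √289 = 23/√289 ≈ 1.3529.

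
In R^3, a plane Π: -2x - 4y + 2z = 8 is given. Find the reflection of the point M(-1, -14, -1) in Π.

(7, 2, -9)

λ = (n·M − d)/|n|² = (56 − 8)/24 = 2.
Reflection = M − 2λn = (-1, -14, -1) − 4·(-2, -4, 2) = (7, 2, -9).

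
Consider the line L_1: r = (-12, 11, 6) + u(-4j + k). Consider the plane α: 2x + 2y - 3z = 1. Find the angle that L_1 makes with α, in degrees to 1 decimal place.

40.3

sin θ = |n·v| / (|n||v|) = |-11| / (√17 · √17) = 0.64706.
θ ≈ 40.3°.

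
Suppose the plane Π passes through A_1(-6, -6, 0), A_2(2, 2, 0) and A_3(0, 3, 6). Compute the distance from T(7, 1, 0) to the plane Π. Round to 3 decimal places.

4.000

A_1A_2 = (8, 8, 0), A_1A_3 = (6, 9, 6); a normal to Π is A_1A_2 × A_1A_3 = (48, -48, 24).
Using A_1: Π has equation 48x - 48y + 24z = 0.
n·T − d = (48)·(7) + (-48)·(1) + (24)·(0) − 0 = 288; |n| = √5184.
Distance = |288| / √5184 = 288/√5184 ≈ 4.000.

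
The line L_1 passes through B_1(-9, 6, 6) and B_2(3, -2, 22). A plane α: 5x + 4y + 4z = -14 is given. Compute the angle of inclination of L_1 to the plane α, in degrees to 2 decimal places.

A direction vector for L_1 is B_2 − B_1 = (12, -8, 16).
sin θ = |n·v| / (|n||v|) = |92| / (√57 · √464) = 0.56571.
θ ≈ 34.45°.

34.45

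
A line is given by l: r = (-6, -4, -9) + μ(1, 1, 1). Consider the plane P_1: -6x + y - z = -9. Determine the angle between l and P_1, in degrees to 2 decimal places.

sin θ = |n·v| / (|n||v|) = |-6| / (√38 · √3) = 0.56195.
θ ≈ 34.19°.

34.19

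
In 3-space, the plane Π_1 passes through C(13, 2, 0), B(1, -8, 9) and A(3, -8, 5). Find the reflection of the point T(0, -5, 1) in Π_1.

(8, -11, 5)

CB = (-12, -10, 9), CA = (-10, -10, 5); a normal to Π_1 is CB × CA = (40, -30, 20).
Using C: Π_1 has equation 40x - 30y + 20z = 460.
λ = (n·T − d)/|n|² = (170 − 460)/2900 = -1/10.
Reflection = T − 2λn = (0, -5, 1) − (-1/5)·(40, -30, 20) = (8, -11, 5).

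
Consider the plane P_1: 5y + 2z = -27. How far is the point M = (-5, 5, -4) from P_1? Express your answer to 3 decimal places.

8.171

n·M − d = (0)·(-5) + (5)·(5) + (2)·(-4) − (-27) = 44; |n| = √29.
Distance = |44| / √29 = 44/√29 ≈ 8.171.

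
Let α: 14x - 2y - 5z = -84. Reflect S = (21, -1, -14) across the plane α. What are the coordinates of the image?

λ = (n·S − d)/|n|² = (366 − (-84))/225 = 2.
Reflection = S − 2λn = (21, -1, -14) − 4·(14, -2, -5) = (-35, 7, 6).

(-35, 7, 6)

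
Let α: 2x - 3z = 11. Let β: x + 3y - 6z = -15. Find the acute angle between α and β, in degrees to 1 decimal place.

cos θ = |n₁·n₂| / (|n₁||n₂|) = |20| / (√13 · √46).
θ = arccos(0.81786) ≈ 35.1°.

35.1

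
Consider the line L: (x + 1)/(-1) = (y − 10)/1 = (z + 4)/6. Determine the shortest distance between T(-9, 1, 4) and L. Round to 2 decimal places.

L has direction (-1, 1, 6) through (-1, 10, -4).
Taking (-1, 10, -4) on L with direction v = (-1, 1, 6): w = T − (-1, 10, -4) = (-8, -9, 8), and w × v = (-62, 40, -17).
Distance = |w × v| / |v| = √5733 / √38 ≈ 12.28.

12.28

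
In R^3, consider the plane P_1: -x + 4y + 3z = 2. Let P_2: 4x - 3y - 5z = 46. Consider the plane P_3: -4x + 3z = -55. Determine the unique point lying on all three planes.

Solving the 3×3 linear system -x + 4y + 3z = 2, 4x - 3y - 5z = 46, -4x + 3z = -55 (e.g. by elimination or Cramer's rule, determinant = 5) gives (7, 9, -9).

(7, 9, -9)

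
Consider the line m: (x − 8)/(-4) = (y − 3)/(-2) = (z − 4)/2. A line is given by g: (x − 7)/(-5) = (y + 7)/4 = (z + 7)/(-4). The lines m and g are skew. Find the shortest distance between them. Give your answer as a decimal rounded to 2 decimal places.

14.85

m has direction (-4, -2, 2) through (8, 3, 4).
g has direction (-5, 4, -4) through (7, -7, -7).
Common perpendicular direction n = (-4, -2, 2) × (-5, 4, -4) = (0, -26, -26).
With w = (7, -7, -7) − (8, 3, 4) = (-1, -10, -11), w · n = 546.
Distance = |w · n| / |n| = |546| / √1352 ≈ 14.85.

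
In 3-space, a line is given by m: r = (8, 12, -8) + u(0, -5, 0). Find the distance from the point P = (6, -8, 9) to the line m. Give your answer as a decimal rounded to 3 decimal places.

Taking (8, 12, -8) on m with direction v = (0, -5, 0): w = P − (8, 12, -8) = (-2, -20, 17), and w × v = (85, 0, 10).
Distance = |w × v| / |v| = √7325 / √25 ≈ 17.117.

17.117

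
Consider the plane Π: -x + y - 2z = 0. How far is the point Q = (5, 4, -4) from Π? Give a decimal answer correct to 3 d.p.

n·Q − d = (-1)·(5) + (1)·(4) + (-2)·(-4) − 0 = 7; |n| = √6.
Distance = |7| / √6 = 7/√6 ≈ 2.858.

2.858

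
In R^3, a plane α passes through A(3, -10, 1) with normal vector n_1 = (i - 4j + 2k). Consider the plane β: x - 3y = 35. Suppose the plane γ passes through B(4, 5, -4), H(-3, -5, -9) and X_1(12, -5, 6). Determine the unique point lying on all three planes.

(5, -10, 0)

α: n_1·r = n_1·A gives x - 4y + 2z = 45.
BH = (-7, -10, -5), BX_1 = (8, -10, 10); a normal to γ is BH × BX_1 = (-150, 30, 150).
Using B: γ has equation -150x + 30y + 150z = -1050.
Solving the 3×3 linear system x - 4y + 2z = 45, x - 3y = 35, -150x + 30y + 150z = -1050 (e.g. by elimination or Cramer's rule, determinant = -690) gives (5, -10, 0).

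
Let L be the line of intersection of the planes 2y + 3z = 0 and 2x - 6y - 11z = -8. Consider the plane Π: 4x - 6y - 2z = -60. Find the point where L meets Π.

Direction of L: (0, 2, 3) × (2, -6, -11) = (-4, 6, -4).
A point on L: solving the two plane equations with x = -2 gives (-2, -3, 2).
Substitute r = (-2, -3, 2) + t(-4, 6, -4) into the plane: 6 + (-44)t = -60, so t = 3/2.
Intersection: (-2, -3, 2) + (3/2)·(-4, 6, -4) = (-8, 6, -4).

(-8, 6, -4)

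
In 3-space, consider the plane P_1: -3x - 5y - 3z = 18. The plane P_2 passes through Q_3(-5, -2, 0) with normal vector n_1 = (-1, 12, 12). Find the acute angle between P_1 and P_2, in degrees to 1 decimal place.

P_2: n_1·r = n_1·Q_3 gives -x + 12y + 12z = -19.
cos θ = |n₁·n₂| / (|n₁||n₂|) = |-93| / (√43 · √289).
θ = arccos(0.83426) ≈ 33.5°.

33.5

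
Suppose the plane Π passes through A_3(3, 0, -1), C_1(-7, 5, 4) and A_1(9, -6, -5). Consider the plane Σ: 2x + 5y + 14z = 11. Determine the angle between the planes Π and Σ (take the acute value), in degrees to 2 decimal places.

A_3C_1 = (-10, 5, 5), A_3A_1 = (6, -6, -4); a normal to Π is A_3C_1 × A_3A_1 = (10, -10, 30).
Using A_3: Π has equation 10x - 10y + 30z = 0.
cos θ = |n₁·n₂| / (|n₁||n₂|) = |390| / (√1100 · √225).
θ = arccos(0.78393) ≈ 38.38°.

38.38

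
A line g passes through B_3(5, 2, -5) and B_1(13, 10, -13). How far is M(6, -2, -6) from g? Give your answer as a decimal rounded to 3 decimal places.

4.082

A direction vector for g is B_1 − B_3 = (8, 8, -8).
Taking (5, 2, -5) on g with direction v = (8, 8, -8): w = M − (5, 2, -5) = (1, -4, -1), and w × v = (40, 0, 40).
Distance = |w × v| / |v| = √3200 / √192 ≈ 4.082.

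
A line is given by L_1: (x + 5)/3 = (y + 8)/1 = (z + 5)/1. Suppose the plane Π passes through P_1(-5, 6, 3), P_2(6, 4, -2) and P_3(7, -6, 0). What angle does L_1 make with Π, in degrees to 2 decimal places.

46.36

L_1 has direction (3, 1, 1) through (-5, -8, -5).
P_1P_2 = (11, -2, -5), P_1P_3 = (12, -12, -3); a normal to Π is P_1P_2 × P_1P_3 = (-54, -27, -108).
Using P_1: Π has equation -54x - 27y - 108z = -216.
sin θ = |n·v| / (|n||v|) = |-297| / (√15309 · √11) = 0.72375.
θ ≈ 46.36°.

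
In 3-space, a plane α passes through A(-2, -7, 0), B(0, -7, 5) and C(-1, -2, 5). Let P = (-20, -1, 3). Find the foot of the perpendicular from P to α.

(-5, 2, -3)

AB = (2, 0, 5), AC = (1, 5, 5); a normal to α is AB × AC = (-25, -5, 10).
Using A: α has equation -25x - 5y + 10z = 85.
Foot = P − λn with λ = (n·P − d)/|n|² = (535 − 85)/750 = 3/5.
Foot = (-20, -1, 3) − (3/5)·(-25, -5, 10) = (-5, 2, -3).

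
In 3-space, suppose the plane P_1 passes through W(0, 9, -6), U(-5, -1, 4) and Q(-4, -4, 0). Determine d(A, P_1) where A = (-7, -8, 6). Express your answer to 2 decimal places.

0.27

WU = (-5, -10, 10), WQ = (-4, -13, 6); a normal to P_1 is WU × WQ = (70, -10, 25).
Using W: P_1 has equation 70x - 10y + 25z = -240.
n·A − d = (70)·(-7) + (-10)·(-8) + (25)·(6) − (-240) = -20; |n| = √5625.
Distance = |-20| / √5625 = 20/√5625 ≈ 0.27.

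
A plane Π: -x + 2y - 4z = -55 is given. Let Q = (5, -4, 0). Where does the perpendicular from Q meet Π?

(7, -8, 8)

Foot = Q − λn with λ = (n·Q − d)/|n|² = (-13 − (-55))/21 = 2.
Foot = (5, -4, 0) − 2·(-1, 2, -4) = (7, -8, 8).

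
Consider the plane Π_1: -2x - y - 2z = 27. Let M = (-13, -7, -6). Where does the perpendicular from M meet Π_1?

Foot = M − λn with λ = (n·M − d)/|n|² = (45 − 27)/9 = 2.
Foot = (-13, -7, -6) − 2·(-2, -1, -2) = (-9, -5, -2).

(-9, -5, -2)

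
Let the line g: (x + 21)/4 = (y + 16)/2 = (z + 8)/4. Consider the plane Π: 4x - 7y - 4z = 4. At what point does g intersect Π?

g has direction (4, 2, 4) through (-21, -16, -8).
Substitute r = (-21, -16, -8) + t(4, 2, 4) into the plane: 60 + (-14)t = 4, so t = 4.
Intersection: (-21, -16, -8) + 4·(4, 2, 4) = (-5, -8, 8).

(-5, -8, 8)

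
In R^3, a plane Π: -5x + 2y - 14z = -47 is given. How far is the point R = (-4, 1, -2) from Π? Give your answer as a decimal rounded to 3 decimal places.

n·R − d = (-5)·(-4) + (2)·(1) + (-14)·(-2) − (-47) = 97; |n| = √225.
Distance = |97| / √225 = 97/√225 ≈ 6.467.

6.467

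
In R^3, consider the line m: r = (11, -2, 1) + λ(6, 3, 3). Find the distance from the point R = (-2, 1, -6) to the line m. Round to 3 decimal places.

8.775

Taking (11, -2, 1) on m with direction v = (6, 3, 3): w = R − (11, -2, 1) = (-13, 3, -7), and w × v = (30, -3, -57).
Distance = |w × v| / |v| = √4158 / √54 ≈ 8.775.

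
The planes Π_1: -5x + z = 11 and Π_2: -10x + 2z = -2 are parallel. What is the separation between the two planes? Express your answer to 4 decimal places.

Rescale Π_2 by 1/2: -5x + z = -1. Then distance = |11 − (-1)| / √26 ≈ 2.3534.

2.3534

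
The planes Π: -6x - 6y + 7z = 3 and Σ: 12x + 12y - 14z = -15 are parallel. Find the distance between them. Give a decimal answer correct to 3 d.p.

0.409

Rescale Σ by 1/(-2): -6x - 6y + 7z = 15/2. Then distance = |3 − (15/2)| / √121 ≈ 0.409.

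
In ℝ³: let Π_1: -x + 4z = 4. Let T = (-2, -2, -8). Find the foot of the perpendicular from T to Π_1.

Foot = T − λn with λ = (n·T − d)/|n|² = (-30 − 4)/17 = -2.
Foot = (-2, -2, -8) − (-2)·(-1, 0, 4) = (-4, -2, 0).

(-4, -2, 0)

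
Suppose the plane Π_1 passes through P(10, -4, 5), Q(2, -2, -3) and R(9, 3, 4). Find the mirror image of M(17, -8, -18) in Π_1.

PQ = (-8, 2, -8), PR = (-1, 7, -1); a normal to Π_1 is PQ × PR = (54, 0, -54).
Using P: Π_1 has equation 54x - 54z = 270.
λ = (n·M − d)/|n|² = (1890 − 270)/5832 = 5/18.
Reflection = M − 2λn = (17, -8, -18) − (5/9)·(54, 0, -54) = (-13, -8, 12).

(-13, -8, 12)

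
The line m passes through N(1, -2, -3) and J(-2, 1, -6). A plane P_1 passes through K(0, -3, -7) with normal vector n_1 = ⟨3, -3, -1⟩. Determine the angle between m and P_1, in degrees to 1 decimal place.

41.5

A direction vector for m is J − N = (-3, 3, -3).
P_1: n_1·r = n_1·K gives 3x - 3y - z = 16.
sin θ = |n·v| / (|n||v|) = |-15| / (√19 · √27) = 0.66227.
θ ≈ 41.5°.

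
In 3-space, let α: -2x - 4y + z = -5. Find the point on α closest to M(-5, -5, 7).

Foot = M − λn with λ = (n·M − d)/|n|² = (37 − (-5))/21 = 2.
Foot = (-5, -5, 7) − 2·(-2, -4, 1) = (-1, 3, 5).

(-1, 3, 5)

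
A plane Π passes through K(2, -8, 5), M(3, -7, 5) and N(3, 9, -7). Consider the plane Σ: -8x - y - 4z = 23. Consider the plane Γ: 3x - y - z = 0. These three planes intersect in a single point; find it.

KM = (1, 1, 0), KN = (1, 17, -12); a normal to Π is KM × KN = (-12, 12, 16).
Using K: Π has equation -12x + 12y + 16z = -40.
Solving the 3×3 linear system -12x + 12y + 16z = -40, -8x - y - 4z = 23, 3x - y - z = 0 (e.g. by elimination or Cramer's rule, determinant = -28) gives (-1, 1, -4).

(-1, 1, -4)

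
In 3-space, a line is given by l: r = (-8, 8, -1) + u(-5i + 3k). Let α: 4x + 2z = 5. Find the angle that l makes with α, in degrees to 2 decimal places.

sin θ = |n·v| / (|n||v|) = |-14| / (√20 · √34) = 0.53688.
θ ≈ 32.47°.

32.47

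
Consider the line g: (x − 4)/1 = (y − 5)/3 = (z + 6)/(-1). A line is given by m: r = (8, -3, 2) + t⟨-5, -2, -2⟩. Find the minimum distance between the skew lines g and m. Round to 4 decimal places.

g has direction (1, 3, -1) through (4, 5, -6).
Common perpendicular direction n = (1, 3, -1) × (-5, -2, -2) = (-8, 7, 13).
With w = (8, -3, 2) − (4, 5, -6) = (4, -8, 8), w · n = 16.
Distance = |w · n| / |n| = |16| / √282 ≈ 0.9528.

0.9528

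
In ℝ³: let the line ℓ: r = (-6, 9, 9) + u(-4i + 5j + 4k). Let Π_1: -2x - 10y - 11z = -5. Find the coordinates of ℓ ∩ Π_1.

Substitute r = (-6, 9, 9) + t(-4, 5, 4) into the plane: -177 + (-86)t = -5, so t = -2.
Intersection: (-6, 9, 9) + (-2)·(-4, 5, 4) = (2, -1, 1).

(2, -1, 1)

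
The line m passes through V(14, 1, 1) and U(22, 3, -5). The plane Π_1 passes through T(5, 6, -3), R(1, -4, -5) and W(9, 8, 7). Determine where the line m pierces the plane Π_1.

(6, -1, 7)

A direction vector for m is U − V = (8, 2, -6).
TR = (-4, -10, -2), TW = (4, 2, 10); a normal to Π_1 is TR × TW = (-96, 32, 32).
Using T: Π_1 has equation -96x + 32y + 32z = -384.
Substitute r = (14, 1, 1) + t(8, 2, -6) into the plane: -1280 + (-896)t = -384, so t = -1.
Intersection: (14, 1, 1) + (-1)·(8, 2, -6) = (6, -1, 7).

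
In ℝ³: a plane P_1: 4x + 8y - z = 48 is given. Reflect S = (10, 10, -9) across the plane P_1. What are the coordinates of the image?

(2, -6, -7)

λ = (n·S − d)/|n|² = (129 − 48)/81 = 1.
Reflection = S − 2λn = (10, 10, -9) − 2·(4, 8, -1) = (2, -6, -7).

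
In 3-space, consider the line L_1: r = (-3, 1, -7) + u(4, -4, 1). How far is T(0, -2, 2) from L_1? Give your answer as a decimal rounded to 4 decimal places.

Taking (-3, 1, -7) on L_1 with direction v = (4, -4, 1): w = T − (-3, 1, -7) = (3, -3, 9), and w × v = (33, 33, 0).
Distance = |w × v| / |v| = √2178 / √33 ≈ 8.1240.

8.1240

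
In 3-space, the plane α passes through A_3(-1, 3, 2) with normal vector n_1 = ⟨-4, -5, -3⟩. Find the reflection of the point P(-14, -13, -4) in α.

α: n_1·r = n_1·A_3 gives -4x - 5y - 3z = -17.
λ = (n·P − d)/|n|² = (133 − (-17))/50 = 3.
Reflection = P − 2λn = (-14, -13, -4) − 6·(-4, -5, -3) = (10, 17, 14).

(10, 17, 14)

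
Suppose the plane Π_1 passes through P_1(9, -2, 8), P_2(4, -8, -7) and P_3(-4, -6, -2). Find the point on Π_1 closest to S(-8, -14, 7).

P_1P_2 = (-5, -6, -15), P_1P_3 = (-13, -4, -10); a normal to Π_1 is P_1P_2 × P_1P_3 = (0, 145, -58).
Using P_1: Π_1 has equation 145y - 58z = -754.
Foot = S − λn with λ = (n·S − d)/|n|² = (-2436 − (-754))/24389 = -2/29.
Foot = (-8, -14, 7) − (-2/29)·(0, 145, -58) = (-8, -4, 3).

(-8, -4, 3)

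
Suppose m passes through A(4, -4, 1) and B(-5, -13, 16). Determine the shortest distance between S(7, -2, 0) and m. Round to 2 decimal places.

2.17

A direction vector for m is B − A = (-9, -9, 15).
Taking (4, -4, 1) on m with direction v = (-9, -9, 15): w = S − (4, -4, 1) = (3, 2, -1), and w × v = (21, -36, -9).
Distance = |w × v| / |v| = √1818 / √387 ≈ 2.17.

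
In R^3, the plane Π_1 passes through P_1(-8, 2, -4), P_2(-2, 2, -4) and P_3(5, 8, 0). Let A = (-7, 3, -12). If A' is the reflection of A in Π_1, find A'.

P_1P_2 = (6, 0, 0), P_1P_3 = (13, 6, 4); a normal to Π_1 is P_1P_2 × P_1P_3 = (0, -24, 36).
Using P_1: Π_1 has equation -24y + 36z = -192.
λ = (n·A − d)/|n|² = (-504 − (-192))/1872 = -1/6.
Reflection = A − 2λn = (-7, 3, -12) − (-1/3)·(0, -24, 36) = (-7, -5, 0).

(-7, -5, 0)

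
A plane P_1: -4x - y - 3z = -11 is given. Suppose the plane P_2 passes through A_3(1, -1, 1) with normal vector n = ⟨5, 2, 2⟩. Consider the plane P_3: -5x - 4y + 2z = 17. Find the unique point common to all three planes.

P_2: n·r = n·A_3 gives 5x + 2y + 2z = 5.
Solving the 3×3 linear system -4x - y - 3z = -11, 5x + 2y + 2z = 5, -5x - 4y + 2z = 17 (e.g. by elimination or Cramer's rule, determinant = 2) gives (3, -7, 2).

(3, -7, 2)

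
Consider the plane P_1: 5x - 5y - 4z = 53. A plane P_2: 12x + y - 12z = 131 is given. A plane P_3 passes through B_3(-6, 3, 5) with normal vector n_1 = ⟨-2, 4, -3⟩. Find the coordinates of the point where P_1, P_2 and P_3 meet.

P_3: n_1·r = n_1·B_3 gives -2x + 4y - 3z = 9.
Solving the 3×3 linear system 5x - 5y - 4z = 53, 12x + y - 12z = 131, -2x + 4y - 3z = 9 (e.g. by elimination or Cramer's rule, determinant = -275) gives (4, -1, -7).

(4, -1, -7)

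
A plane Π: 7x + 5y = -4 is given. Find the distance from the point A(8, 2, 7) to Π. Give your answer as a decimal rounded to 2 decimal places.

n·A − d = (7)·(8) + (5)·(2) + (0)·(7) − (-4) = 70; |n| = √74.
Distance = |70| / √74 = 70/√74 ≈ 8.14.

8.14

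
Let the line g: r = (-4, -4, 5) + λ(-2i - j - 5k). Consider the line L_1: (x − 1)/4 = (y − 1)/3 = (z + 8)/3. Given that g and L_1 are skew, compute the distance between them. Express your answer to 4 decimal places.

L_1 has direction (4, 3, 3) through (1, 1, -8).
Common perpendicular direction n = (-2, -1, -5) × (4, 3, 3) = (12, -14, -2).
With w = (1, 1, -8) − (-4, -4, 5) = (5, 5, -13), w · n = 16.
Distance = |w · n| / |n| = |16| / √344 ≈ 0.8627.

0.8627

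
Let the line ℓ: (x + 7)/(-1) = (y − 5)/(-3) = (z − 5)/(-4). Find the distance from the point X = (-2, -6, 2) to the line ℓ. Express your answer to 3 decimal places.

ℓ has direction (-1, -3, -4) through (-7, 5, 5).
Taking (-7, 5, 5) on ℓ with direction v = (-1, -3, -4): w = X − (-7, 5, 5) = (5, -11, -3), and w × v = (35, 23, -26).
Distance = |w × v| / |v| = √2430 / √26 ≈ 9.668.

9.668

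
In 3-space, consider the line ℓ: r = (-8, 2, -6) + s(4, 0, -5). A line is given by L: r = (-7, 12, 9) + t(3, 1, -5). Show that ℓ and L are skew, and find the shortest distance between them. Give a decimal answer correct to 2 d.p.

Common perpendicular direction n = (4, 0, -5) × (3, 1, -5) = (5, 5, 4).
With w = (-7, 12, 9) − (-8, 2, -6) = (1, 10, 15), w · n = 115.
Since n ≠ 0 the lines are not parallel, and w · n = 115 ≠ 0 so they do not intersect; hence they are skew.
Distance = |w · n| / |n| = |115| / √66 ≈ 14.16.

14.16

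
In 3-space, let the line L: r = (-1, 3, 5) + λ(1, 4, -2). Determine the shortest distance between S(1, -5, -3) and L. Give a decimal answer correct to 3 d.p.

11.075

Taking (-1, 3, 5) on L with direction v = (1, 4, -2): w = S − (-1, 3, 5) = (2, -8, -8), and w × v = (48, -4, 16).
Distance = |w × v| / |v| = √2576 / √21 ≈ 11.075.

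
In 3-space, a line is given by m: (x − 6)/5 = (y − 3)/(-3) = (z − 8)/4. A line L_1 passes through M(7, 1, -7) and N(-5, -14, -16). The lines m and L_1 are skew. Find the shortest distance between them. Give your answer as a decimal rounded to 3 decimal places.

12.462

m has direction (5, -3, 4) through (6, 3, 8).
A direction vector for L_1 is N − M = (-12, -15, -9).
Common perpendicular direction n = (5, -3, 4) × (-12, -15, -9) = (87, -3, -111).
With w = (7, 1, -7) − (6, 3, 8) = (1, -2, -15), w · n = 1758.
Distance = |w · n| / |n| = |1758| / √19899 ≈ 12.462.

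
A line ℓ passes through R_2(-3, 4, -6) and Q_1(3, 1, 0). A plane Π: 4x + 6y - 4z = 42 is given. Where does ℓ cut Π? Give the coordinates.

A direction vector for ℓ is Q_1 − R_2 = (6, -3, 6).
Substitute r = (-3, 4, -6) + t(6, -3, 6) into the plane: 36 + (-18)t = 42, so t = -1/3.
Intersection: (-3, 4, -6) + (-1/3)·(6, -3, 6) = (-5, 5, -8).

(-5, 5, -8)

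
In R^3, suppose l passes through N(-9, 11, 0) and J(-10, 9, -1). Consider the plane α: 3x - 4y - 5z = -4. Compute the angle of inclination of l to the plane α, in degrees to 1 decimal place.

A direction vector for l is J − N = (-1, -2, -1).
sin θ = |n·v| / (|n||v|) = |10| / (√50 · √6) = 0.57735.
θ ≈ 35.3°.

35.3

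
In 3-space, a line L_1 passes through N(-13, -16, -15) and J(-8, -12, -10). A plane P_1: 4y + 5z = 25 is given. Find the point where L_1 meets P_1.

(7, 0, 5)

A direction vector for L_1 is J − N = (5, 4, 5).
Substitute r = (-13, -16, -15) + t(5, 4, 5) into the plane: -139 + 41t = 25, so t = 4.
Intersection: (-13, -16, -15) + 4·(5, 4, 5) = (7, 0, 5).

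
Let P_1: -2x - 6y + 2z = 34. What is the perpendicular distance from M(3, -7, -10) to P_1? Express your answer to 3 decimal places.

2.714

n·M − d = (-2)·(3) + (-6)·(-7) + (2)·(-10) − 34 = -18; |n| = √44.
Distance = |-18| / √44 = 18/√44 ≈ 2.714.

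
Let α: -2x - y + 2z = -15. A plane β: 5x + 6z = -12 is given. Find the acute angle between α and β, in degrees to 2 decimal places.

85.10

cos θ = |n₁·n₂| / (|n₁||n₂|) = |2| / (√9 · √61).
θ = arccos(0.08536) ≈ 85.10°.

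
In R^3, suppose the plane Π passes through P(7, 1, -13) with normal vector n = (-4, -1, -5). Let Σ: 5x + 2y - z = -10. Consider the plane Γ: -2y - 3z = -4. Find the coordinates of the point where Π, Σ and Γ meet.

(-6, 8, -4)

Π: n·r = n·P gives -4x - y - 5z = 36.
Solving the 3×3 linear system -4x - y - 5z = 36, 5x + 2y - z = -10, -2y - 3z = -4 (e.g. by elimination or Cramer's rule, determinant = 67) gives (-6, 8, -4).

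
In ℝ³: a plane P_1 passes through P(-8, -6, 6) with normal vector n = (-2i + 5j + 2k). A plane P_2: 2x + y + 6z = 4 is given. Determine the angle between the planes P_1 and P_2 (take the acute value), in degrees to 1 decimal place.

69.3

P_1: n·r = n·P gives -2x + 5y + 2z = -2.
cos θ = |n₁·n₂| / (|n₁||n₂|) = |13| / (√33 · √41).
θ = arccos(0.35342) ≈ 69.3°.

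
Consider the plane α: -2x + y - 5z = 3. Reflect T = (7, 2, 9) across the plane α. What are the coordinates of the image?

λ = (n·T − d)/|n|² = (-57 − 3)/30 = -2.
Reflection = T − 2λn = (7, 2, 9) − (-4)·(-2, 1, -5) = (-1, 6, -11).

(-1, 6, -11)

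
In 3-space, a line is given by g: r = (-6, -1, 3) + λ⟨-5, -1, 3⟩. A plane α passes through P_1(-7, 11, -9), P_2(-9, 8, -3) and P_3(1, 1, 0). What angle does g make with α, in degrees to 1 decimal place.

P_1P_2 = (-2, -3, 6), P_1P_3 = (8, -10, 9); a normal to α is P_1P_2 × P_1P_3 = (33, 66, 44).
Using P_1: α has equation 33x + 66y + 44z = 99.
sin θ = |n·v| / (|n||v|) = |-99| / (√7381 · √35) = 0.19478.
θ ≈ 11.2°.

11.2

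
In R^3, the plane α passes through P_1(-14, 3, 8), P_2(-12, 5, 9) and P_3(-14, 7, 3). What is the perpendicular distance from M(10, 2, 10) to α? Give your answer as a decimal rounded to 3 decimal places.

17.393

P_1P_2 = (2, 2, 1), P_1P_3 = (0, 4, -5); a normal to α is P_1P_2 × P_1P_3 = (-14, 10, 8).
Using P_1: α has equation -14x + 10y + 8z = 290.
n·M − d = (-14)·(10) + (10)·(2) + (8)·(10) − 290 = -330; |n| = √360.
Distance = |-330| / √360 = 330/√360 ≈ 17.393.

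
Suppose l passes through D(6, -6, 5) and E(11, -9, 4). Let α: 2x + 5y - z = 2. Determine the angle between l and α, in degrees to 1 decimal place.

A direction vector for l is E − D = (5, -3, -1).
sin θ = |n·v| / (|n||v|) = |-4| / (√30 · √35) = 0.12344.
θ ≈ 7.1°.

7.1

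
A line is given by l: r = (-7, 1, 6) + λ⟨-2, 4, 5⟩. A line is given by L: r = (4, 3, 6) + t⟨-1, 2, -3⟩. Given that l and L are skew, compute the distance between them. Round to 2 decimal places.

10.73

Common perpendicular direction n = (-2, 4, 5) × (-1, 2, -3) = (-22, -11, 0).
With w = (4, 3, 6) − (-7, 1, 6) = (11, 2, 0), w · n = -264.
Distance = |w · n| / |n| = |-264| / √605 ≈ 10.73.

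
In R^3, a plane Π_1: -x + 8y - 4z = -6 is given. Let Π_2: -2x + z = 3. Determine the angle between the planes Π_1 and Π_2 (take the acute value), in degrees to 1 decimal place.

84.3

cos θ = |n₁·n₂| / (|n₁||n₂|) = |-2| / (√81 · √5).
θ = arccos(0.09938) ≈ 84.3°.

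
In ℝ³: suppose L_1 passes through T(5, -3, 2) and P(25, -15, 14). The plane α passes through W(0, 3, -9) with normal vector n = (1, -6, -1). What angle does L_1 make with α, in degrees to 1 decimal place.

29.7

A direction vector for L_1 is P − T = (20, -12, 12).
α: n·r = n·W gives x - 6y - z = -9.
sin θ = |n·v| / (|n||v|) = |80| / (√38 · √688) = 0.49477.
θ ≈ 29.7°.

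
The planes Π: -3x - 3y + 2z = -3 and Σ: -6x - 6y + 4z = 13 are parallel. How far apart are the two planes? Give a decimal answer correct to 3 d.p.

Rescale Σ by 1/2: -3x - 3y + 2z = 13/2. Then distance = |-3 − (13/2)| / √22 ≈ 2.025.

2.025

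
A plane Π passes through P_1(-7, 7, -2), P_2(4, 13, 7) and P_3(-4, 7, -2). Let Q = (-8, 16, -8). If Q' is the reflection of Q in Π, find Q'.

P_1P_2 = (11, 6, 9), P_1P_3 = (3, 0, 0); a normal to Π is P_1P_2 × P_1P_3 = (0, 27, -18).
Using P_1: Π has equation 27y - 18z = 225.
λ = (n·Q − d)/|n|² = (576 − 225)/1053 = 1/3.
Reflection = Q − 2λn = (-8, 16, -8) − (2/3)·(0, 27, -18) = (-8, -2, 4).

(-8, -2, 4)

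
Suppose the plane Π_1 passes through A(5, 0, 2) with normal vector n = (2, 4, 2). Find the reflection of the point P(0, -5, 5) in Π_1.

(4, 3, 9)

Π_1: n·r = n·A gives 2x + 4y + 2z = 14.
λ = (n·P − d)/|n|² = (-10 − 14)/24 = -1.
Reflection = P − 2λn = (0, -5, 5) − (-2)·(2, 4, 2) = (4, 3, 9).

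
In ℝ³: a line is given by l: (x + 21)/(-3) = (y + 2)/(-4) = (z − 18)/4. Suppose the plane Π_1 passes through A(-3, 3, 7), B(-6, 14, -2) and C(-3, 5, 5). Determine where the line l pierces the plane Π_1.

l has direction (-3, -4, 4) through (-21, -2, 18).
AB = (-3, 11, -9), AC = (0, 2, -2); a normal to Π_1 is AB × AC = (-4, -6, -6).
Using A: Π_1 has equation -4x - 6y - 6z = -48.
Substitute r = (-21, -2, 18) + t(-3, -4, 4) into the plane: -12 + 12t = -48, so t = -3.
Intersection: (-21, -2, 18) + (-3)·(-3, -4, 4) = (-12, 10, 6).

(-12, 10, 6)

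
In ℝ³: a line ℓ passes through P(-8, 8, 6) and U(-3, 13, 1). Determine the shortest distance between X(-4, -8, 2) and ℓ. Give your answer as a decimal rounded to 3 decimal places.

16.330

A direction vector for ℓ is U − P = (5, 5, -5).
Taking (-8, 8, 6) on ℓ with direction v = (5, 5, -5): w = X − (-8, 8, 6) = (4, -16, -4), and w × v = (100, 0, 100).
Distance = |w × v| / |v| = √20000 / √75 ≈ 16.330.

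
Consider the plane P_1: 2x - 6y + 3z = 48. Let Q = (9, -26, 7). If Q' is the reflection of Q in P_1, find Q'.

λ = (n·Q − d)/|n|² = (195 − 48)/49 = 3.
Reflection = Q − 2λn = (9, -26, 7) − 6·(2, -6, 3) = (-3, 10, -11).

(-3, 10, -11)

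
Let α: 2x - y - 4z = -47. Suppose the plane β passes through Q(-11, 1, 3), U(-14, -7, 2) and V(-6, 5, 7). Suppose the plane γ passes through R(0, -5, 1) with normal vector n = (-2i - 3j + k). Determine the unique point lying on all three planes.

QU = (-3, -8, -1), QV = (5, 4, 4); a normal to β is QU × QV = (-28, 7, 28).
Using Q: β has equation -28x + 7y + 28z = 399.
γ: n·r = n·R gives -2x - 3y + z = 16.
Solving the 3×3 linear system 2x - y - 4z = -47, -28x + 7y + 28z = 399, -2x - 3y + z = 16 (e.g. by elimination or Cramer's rule, determinant = -182) gives (-5, 1, 9).

(-5, 1, 9)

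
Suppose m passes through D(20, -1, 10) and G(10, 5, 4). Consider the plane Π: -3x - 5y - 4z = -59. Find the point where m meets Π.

(5, 8, 1)

A direction vector for m is G − D = (-10, 6, -6).
Substitute r = (20, -1, 10) + t(-10, 6, -6) into the plane: -95 + 24t = -59, so t = 3/2.
Intersection: (20, -1, 10) + (3/2)·(-10, 6, -6) = (5, 8, 1).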